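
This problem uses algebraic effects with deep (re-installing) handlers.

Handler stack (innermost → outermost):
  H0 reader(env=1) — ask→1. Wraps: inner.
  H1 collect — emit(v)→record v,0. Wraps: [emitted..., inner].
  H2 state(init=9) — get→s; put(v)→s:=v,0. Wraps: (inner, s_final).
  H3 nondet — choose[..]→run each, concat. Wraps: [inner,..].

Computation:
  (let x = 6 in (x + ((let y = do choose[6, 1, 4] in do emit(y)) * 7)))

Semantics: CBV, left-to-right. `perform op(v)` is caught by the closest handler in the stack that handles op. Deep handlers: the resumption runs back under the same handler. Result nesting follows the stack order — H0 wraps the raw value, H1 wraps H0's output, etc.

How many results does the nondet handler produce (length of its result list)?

Answer: 3

Step-by-step:
choose[6, 1, 4] @ H3
  branch[0] choose=6:
    emit(6) @ H1 ⇒ out+=6
    H0 returns 6
    H1 returns [6, 6]
    H2 returns ([6, 6], 9)
    H3 returns [([6, 6], 9)]
  branch[1] choose=1:
    emit(1) @ H1 ⇒ out+=1
    H0 returns 6
    H1 returns [1, 6]
    H2 returns ([1, 6], 9)
    H3 returns [([1, 6], 9)]
  branch[2] choose=4:
    emit(4) @ H1 ⇒ out+=4
    H0 returns 6
    H1 returns [4, 6]
    H2 returns ([4, 6], 9)
    H3 returns [([4, 6], 9)]
= [([6, 6], 9), ([1, 6], 9), ([4, 6], 9)]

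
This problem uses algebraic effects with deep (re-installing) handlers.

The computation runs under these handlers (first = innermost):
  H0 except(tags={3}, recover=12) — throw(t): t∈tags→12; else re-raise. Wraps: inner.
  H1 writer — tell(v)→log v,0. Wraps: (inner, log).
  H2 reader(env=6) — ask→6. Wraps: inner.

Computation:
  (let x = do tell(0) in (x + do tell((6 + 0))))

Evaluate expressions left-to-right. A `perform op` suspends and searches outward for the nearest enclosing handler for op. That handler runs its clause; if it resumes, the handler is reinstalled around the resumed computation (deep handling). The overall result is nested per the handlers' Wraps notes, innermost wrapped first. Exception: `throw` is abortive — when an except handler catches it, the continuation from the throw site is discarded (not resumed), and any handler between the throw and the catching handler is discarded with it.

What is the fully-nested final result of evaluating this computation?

Answer: (0, (0, 6))

Step-by-step:
tell(0) @ H1 ⇒ log+=0
tell(6) @ H1 ⇒ log+=6
H0 returns 0
H1 returns (0, (0, 6))
H2 returns (0, (0, 6))
= (0, (0, 6))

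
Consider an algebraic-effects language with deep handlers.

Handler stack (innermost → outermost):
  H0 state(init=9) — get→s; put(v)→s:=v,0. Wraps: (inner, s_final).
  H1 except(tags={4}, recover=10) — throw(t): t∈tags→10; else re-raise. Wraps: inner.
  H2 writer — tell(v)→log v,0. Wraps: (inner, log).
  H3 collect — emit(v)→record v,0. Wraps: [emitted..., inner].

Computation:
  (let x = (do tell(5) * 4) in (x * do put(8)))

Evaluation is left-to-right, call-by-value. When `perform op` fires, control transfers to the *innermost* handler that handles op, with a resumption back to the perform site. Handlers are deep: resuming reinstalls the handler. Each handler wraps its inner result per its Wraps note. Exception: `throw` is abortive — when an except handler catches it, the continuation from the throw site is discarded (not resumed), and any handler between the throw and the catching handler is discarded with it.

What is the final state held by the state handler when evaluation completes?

Answer: 8

Step-by-step:
tell(5) @ H2 ⇒ log+=5
put(8) @ H0 ⇒ s:=8
H0 returns (0, 8)
H1 returns (0, 8)
H2 returns ((0, 8), (5))
H3 returns [((0, 8), (5))]
= [((0, 8), (5))]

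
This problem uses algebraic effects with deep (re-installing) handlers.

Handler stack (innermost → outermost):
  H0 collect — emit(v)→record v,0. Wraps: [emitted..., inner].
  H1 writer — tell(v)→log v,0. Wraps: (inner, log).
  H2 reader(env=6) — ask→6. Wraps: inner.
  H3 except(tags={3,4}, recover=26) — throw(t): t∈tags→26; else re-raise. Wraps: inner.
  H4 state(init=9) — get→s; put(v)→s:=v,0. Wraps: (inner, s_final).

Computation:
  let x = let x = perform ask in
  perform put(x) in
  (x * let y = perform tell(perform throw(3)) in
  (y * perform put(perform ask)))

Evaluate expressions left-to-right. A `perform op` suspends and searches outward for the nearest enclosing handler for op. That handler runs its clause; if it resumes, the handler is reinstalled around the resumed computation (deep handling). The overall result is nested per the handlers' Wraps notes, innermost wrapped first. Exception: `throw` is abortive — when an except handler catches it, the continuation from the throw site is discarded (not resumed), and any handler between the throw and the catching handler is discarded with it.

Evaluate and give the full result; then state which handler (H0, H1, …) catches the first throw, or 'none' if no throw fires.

Answer: (26, 6) ; first throw caught by: H3

Step-by-step:
ask @ H2 ⇒ 6
put(6) @ H4 ⇒ s:=6
throw(3) @ H3 caught ⇒ 26
H4 returns (26, 6)
= (26, 6)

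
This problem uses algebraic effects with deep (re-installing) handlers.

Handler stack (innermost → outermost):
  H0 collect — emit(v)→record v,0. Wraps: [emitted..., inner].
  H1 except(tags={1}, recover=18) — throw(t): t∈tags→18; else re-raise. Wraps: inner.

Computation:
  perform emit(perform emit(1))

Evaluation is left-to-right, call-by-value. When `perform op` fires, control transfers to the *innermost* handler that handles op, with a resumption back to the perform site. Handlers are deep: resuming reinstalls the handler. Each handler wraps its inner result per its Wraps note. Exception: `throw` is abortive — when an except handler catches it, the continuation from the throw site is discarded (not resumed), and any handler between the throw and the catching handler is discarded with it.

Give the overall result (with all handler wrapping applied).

Answer: [1, 0, 0]

Evaluation trace:
emit(1) @ H0 ⇒ out+=1
emit(0) @ H0 ⇒ out+=0
H0 returns [1, 0, 0]
H1 returns [1, 0, 0]
= [1, 0, 0]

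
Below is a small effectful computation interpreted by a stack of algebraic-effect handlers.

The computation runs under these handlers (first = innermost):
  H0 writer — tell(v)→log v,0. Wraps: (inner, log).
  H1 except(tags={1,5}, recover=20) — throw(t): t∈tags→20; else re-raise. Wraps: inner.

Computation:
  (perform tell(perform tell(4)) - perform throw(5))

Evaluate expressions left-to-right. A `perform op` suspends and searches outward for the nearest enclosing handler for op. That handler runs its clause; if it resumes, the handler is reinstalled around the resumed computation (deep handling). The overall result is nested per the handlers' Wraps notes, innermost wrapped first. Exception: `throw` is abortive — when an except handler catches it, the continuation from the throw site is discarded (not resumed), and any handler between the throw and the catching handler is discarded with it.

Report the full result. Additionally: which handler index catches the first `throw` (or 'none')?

Working:
tell(4) @ H0 ⇒ log+=4
tell(0) @ H0 ⇒ log+=0
throw(5) @ H1 caught ⇒ 20
= 20

Answer: 20 ; first throw caught by: H1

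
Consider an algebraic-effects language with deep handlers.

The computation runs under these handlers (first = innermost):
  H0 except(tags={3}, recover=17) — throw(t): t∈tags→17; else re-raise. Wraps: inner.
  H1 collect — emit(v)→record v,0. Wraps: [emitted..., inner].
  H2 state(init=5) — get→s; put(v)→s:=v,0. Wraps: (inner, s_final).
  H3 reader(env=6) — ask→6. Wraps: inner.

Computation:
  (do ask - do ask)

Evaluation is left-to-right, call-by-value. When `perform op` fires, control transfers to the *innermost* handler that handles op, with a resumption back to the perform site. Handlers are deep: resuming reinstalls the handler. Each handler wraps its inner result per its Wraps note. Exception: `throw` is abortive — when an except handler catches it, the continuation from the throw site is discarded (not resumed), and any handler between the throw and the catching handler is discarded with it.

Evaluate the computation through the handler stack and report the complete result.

Working:
ask @ H3 ⇒ 6
ask @ H3 ⇒ 6
H0 returns 0
H1 returns [0]
H2 returns ([0], 5)
H3 returns ([0], 5)
= ([0], 5)

Answer: ([0], 5)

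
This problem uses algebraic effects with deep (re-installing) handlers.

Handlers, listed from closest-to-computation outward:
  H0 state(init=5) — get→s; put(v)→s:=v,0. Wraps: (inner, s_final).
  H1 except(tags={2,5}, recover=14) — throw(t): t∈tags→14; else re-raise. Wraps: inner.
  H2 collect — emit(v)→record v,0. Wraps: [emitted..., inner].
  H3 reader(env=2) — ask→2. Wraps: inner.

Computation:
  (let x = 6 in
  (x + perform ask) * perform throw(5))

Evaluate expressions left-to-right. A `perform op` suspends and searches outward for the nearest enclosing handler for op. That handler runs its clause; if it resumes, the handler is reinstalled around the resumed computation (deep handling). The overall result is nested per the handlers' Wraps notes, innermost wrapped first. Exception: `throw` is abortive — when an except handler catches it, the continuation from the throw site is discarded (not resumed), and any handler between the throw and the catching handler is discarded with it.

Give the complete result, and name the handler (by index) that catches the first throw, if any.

Answer: [14] ; first throw caught by: H1

Step-by-step:
ask @ H3 ⇒ 2
throw(5) @ H1 caught ⇒ 14
H2 returns [14]
H3 returns [14]
= [14]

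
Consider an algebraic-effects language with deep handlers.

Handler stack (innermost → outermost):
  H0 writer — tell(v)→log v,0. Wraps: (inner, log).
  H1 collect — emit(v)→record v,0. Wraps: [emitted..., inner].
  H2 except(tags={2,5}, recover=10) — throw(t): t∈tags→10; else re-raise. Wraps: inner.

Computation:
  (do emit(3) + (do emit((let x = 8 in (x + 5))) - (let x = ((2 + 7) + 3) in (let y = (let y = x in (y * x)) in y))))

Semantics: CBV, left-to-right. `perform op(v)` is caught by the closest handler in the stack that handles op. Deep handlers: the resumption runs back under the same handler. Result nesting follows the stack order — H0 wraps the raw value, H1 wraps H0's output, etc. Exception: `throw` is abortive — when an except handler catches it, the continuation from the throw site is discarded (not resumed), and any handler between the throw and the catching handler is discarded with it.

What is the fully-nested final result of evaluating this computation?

Answer: [3, 13, (-144, ())]

Evaluation trace:
emit(3) @ H1 ⇒ out+=3
emit(13) @ H1 ⇒ out+=13
H0 returns (-144, ())
H1 returns [3, 13, (-144, ())]
H2 returns [3, 13, (-144, ())]
= [3, 13, (-144, ())]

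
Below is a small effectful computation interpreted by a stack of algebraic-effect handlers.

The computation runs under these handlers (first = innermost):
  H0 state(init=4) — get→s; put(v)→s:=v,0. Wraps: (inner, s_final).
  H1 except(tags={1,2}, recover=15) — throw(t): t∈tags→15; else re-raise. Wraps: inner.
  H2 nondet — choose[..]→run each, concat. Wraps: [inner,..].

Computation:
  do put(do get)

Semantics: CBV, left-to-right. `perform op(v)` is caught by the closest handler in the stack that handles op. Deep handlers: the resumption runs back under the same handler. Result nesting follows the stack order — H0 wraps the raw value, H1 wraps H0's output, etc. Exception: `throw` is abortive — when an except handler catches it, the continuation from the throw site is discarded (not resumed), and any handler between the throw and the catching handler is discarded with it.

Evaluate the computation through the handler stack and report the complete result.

Evaluation trace:
get @ H0 ⇒ 4
put(4) @ H0 ⇒ s:=4
H0 returns (0, 4)
H1 returns (0, 4)
H2 returns [(0, 4)]
= [(0, 4)]

Answer: [(0, 4)]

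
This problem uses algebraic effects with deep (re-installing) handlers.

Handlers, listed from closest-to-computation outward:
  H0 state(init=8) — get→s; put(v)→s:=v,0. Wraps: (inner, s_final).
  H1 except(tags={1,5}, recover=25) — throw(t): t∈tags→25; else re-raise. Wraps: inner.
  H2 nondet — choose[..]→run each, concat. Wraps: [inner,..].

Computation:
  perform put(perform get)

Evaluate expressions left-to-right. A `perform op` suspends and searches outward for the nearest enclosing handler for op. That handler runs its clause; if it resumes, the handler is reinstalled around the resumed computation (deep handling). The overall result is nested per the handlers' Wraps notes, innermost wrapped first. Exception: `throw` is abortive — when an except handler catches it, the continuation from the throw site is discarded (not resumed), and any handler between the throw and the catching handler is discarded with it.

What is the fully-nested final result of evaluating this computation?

Answer: [(0, 8)]

Evaluation trace:
get @ H0 ⇒ 8
put(8) @ H0 ⇒ s:=8
H0 returns (0, 8)
H1 returns (0, 8)
H2 returns [(0, 8)]
= [(0, 8)]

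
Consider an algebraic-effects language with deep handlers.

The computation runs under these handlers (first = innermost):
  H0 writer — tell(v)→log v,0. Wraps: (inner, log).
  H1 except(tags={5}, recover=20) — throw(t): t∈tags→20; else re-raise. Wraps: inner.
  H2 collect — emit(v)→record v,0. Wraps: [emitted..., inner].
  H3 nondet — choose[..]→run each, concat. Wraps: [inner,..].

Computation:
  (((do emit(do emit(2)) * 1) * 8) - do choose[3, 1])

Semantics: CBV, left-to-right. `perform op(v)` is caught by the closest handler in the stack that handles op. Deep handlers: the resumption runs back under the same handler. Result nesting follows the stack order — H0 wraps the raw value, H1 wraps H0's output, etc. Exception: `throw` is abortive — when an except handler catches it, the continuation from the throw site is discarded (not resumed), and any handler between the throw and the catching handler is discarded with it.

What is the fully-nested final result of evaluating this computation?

Answer: [[2, 0, (-3, ())], [2, 0, (-1, ())]]

Working:
emit(2) @ H2 ⇒ out+=2
emit(0) @ H2 ⇒ out+=0
choose[3, 1] @ H3
  branch[0] choose=3:
    H0 returns (-3, ())
    H1 returns (-3, ())
    H2 returns [2, 0, (-3, ())]
    H3 returns [[2, 0, (-3, ())]]
  branch[1] choose=1:
    H0 returns (-1, ())
    H1 returns (-1, ())
    H2 returns [2, 0, (-1, ())]
    H3 returns [[2, 0, (-1, ())]]
= [[2, 0, (-3, ())], [2, 0, (-1, ())]]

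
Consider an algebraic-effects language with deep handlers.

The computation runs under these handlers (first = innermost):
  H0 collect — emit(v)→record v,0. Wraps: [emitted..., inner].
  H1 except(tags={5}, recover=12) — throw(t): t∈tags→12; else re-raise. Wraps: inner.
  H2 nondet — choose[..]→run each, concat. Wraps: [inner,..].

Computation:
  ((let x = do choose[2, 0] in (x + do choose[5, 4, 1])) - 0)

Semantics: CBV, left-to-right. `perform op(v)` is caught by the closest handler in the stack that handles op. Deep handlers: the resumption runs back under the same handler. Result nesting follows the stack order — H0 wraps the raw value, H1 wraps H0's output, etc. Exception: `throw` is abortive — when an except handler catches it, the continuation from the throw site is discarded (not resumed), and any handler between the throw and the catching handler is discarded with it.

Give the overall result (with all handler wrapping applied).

Evaluation trace:
choose[2, 0] @ H2
  branch[0] choose=2:
    choose[5, 4, 1] @ H2
      branch[0] choose=5:
        H0 returns [7]
        H1 returns [7]
        H2 returns [[7]]
      branch[1] choose=4:
        H0 returns [6]
        H1 returns [6]
        H2 returns [[6]]
      branch[2] choose=1:
        H0 returns [3]
        H1 returns [3]
        H2 returns [[3]]
  branch[1] choose=0:
    choose[5, 4, 1] @ H2
      branch[0] choose=5:
        H0 returns [5]
        H1 returns [5]
        H2 returns [[5]]
      branch[1] choose=4:
        H0 returns [4]
        H1 returns [4]
        H2 returns [[4]]
      branch[2] choose=1:
        H0 returns [1]
        H1 returns [1]
        H2 returns [[1]]
= [[7], [6], [3], [5], [4], [1]]

Answer: [[7], [6], [3], [5], [4], [1]]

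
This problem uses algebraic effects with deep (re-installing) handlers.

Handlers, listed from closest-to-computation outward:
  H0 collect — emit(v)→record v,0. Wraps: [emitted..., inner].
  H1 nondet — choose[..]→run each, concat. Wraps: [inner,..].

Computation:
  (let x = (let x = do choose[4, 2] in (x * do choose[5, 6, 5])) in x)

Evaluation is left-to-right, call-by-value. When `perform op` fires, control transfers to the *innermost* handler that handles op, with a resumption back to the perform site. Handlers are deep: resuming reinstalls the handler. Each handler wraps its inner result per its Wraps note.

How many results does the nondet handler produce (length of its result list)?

Evaluation trace:
choose[4, 2] @ H1
  branch[0] choose=4:
    choose[5, 6, 5] @ H1
      branch[0] choose=5:
        H0 returns [20]
        H1 returns [[20]]
      branch[1] choose=6:
        H0 returns [24]
        H1 returns [[24]]
      branch[2] choose=5:
        H0 returns [20]
        H1 returns [[20]]
  branch[1] choose=2:
    choose[5, 6, 5] @ H1
      branch[0] choose=5:
        H0 returns [10]
        H1 returns [[10]]
      branch[1] choose=6:
        H0 returns [12]
        H1 returns [[12]]
      branch[2] choose=5:
        H0 returns [10]
        H1 returns [[10]]
= [[20], [24], [20], [10], [12], [10]]

Answer: 6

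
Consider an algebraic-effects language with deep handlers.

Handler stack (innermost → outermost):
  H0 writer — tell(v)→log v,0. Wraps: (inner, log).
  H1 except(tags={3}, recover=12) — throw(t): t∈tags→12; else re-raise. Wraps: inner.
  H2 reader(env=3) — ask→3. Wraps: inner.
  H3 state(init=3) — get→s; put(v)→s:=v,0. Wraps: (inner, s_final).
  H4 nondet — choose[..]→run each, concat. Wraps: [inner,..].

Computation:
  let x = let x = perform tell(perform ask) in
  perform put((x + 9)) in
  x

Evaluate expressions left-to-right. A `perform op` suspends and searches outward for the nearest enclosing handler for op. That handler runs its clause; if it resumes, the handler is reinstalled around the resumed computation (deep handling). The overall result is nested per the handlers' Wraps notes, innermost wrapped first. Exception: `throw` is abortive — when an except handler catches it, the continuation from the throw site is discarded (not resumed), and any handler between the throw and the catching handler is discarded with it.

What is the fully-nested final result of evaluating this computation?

Working:
ask @ H2 ⇒ 3
tell(3) @ H0 ⇒ log+=3
put(9) @ H3 ⇒ s:=9
H0 returns (0, (3))
H1 returns (0, (3))
H2 returns (0, (3))
H3 returns ((0, (3)), 9)
H4 returns [((0, (3)), 9)]
= [((0, (3)), 9)]

Answer: [((0, (3)), 9)]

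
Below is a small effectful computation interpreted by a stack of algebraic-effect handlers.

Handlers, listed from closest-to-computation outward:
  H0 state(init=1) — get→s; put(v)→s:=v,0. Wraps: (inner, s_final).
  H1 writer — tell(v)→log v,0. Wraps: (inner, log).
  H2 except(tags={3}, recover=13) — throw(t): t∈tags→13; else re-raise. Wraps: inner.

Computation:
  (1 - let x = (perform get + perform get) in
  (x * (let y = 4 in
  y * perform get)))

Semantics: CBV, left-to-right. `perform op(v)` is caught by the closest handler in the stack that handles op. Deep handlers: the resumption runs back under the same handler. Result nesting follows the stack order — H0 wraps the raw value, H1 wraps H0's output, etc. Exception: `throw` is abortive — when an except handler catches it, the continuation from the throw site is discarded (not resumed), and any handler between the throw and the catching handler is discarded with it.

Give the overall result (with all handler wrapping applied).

Answer: ((-7, 1), ())

Step-by-step:
get @ H0 ⇒ 1
get @ H0 ⇒ 1
get @ H0 ⇒ 1
H0 returns (-7, 1)
H1 returns ((-7, 1), ())
H2 returns ((-7, 1), ())
= ((-7, 1), ())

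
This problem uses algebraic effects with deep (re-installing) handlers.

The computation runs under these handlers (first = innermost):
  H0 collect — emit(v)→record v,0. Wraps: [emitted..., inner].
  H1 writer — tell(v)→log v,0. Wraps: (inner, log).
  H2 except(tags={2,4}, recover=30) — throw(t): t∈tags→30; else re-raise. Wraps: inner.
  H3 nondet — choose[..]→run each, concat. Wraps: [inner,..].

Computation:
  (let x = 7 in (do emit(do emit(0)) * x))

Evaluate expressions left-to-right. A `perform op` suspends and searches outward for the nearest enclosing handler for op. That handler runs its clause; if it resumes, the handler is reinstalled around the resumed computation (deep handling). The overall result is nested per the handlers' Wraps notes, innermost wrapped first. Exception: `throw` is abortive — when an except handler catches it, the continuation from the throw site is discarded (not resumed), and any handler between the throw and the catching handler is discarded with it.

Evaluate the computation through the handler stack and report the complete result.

Evaluation trace:
emit(0) @ H0 ⇒ out+=0
emit(0) @ H0 ⇒ out+=0
H0 returns [0, 0, 0]
H1 returns ([0, 0, 0], ())
H2 returns ([0, 0, 0], ())
H3 returns [([0, 0, 0], ())]
= [([0, 0, 0], ())]

Answer: [([0, 0, 0], ())]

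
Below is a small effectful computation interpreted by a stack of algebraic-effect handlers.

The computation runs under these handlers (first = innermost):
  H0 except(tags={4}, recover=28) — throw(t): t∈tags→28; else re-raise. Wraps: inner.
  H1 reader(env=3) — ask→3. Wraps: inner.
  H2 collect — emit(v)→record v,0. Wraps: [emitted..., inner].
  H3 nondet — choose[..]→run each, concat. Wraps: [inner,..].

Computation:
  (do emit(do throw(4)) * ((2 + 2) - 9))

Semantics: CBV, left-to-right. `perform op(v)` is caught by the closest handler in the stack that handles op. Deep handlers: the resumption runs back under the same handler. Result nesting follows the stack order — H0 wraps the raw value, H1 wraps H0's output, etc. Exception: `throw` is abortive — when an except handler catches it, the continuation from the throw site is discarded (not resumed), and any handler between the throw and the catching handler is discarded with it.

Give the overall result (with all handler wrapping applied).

Working:
throw(4) @ H0 caught ⇒ 28
H1 returns 28
H2 returns [28]
H3 returns [[28]]
= [[28]]

Answer: [[28]]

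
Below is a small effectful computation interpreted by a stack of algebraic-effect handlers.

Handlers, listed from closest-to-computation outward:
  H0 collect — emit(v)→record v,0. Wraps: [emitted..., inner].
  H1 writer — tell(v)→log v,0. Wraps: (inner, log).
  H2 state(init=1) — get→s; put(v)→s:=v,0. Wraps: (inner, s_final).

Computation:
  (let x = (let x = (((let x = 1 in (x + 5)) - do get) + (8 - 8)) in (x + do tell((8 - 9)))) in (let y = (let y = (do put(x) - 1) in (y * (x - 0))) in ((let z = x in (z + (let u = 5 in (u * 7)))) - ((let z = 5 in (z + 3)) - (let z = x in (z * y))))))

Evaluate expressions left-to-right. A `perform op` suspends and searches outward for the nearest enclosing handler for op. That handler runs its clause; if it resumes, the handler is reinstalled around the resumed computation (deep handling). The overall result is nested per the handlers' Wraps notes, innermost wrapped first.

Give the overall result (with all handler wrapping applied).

Evaluation trace:
get @ H2 ⇒ 1
tell(-1) @ H1 ⇒ log+=-1
put(5) @ H2 ⇒ s:=5
H0 returns [7]
H1 returns ([7], (-1))
H2 returns (([7], (-1)), 5)
= (([7], (-1)), 5)

Answer: (([7], (-1)), 5)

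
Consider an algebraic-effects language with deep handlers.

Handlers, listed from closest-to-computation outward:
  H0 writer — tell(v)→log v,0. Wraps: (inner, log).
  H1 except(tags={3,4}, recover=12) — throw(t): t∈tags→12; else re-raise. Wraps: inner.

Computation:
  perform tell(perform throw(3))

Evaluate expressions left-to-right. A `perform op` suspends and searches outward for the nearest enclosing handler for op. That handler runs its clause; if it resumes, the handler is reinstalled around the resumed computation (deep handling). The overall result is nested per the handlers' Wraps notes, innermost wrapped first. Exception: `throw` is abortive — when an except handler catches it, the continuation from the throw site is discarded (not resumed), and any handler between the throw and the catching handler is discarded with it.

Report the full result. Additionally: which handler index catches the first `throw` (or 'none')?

Step-by-step:
throw(3) @ H1 caught ⇒ 12
= 12

Answer: 12 ; first throw caught by: H1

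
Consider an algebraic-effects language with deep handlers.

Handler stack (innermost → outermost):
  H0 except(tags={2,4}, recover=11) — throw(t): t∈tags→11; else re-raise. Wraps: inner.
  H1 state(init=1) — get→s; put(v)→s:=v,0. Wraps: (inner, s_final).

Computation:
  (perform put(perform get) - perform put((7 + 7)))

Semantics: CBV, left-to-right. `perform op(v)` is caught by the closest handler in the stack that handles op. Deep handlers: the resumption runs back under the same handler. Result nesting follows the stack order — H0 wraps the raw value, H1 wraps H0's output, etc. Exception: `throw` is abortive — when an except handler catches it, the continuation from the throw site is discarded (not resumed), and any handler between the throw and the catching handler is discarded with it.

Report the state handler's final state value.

Answer: 14

Step-by-step:
get @ H1 ⇒ 1
put(1) @ H1 ⇒ s:=1
put(14) @ H1 ⇒ s:=14
H0 returns 0
H1 returns (0, 14)
= (0, 14)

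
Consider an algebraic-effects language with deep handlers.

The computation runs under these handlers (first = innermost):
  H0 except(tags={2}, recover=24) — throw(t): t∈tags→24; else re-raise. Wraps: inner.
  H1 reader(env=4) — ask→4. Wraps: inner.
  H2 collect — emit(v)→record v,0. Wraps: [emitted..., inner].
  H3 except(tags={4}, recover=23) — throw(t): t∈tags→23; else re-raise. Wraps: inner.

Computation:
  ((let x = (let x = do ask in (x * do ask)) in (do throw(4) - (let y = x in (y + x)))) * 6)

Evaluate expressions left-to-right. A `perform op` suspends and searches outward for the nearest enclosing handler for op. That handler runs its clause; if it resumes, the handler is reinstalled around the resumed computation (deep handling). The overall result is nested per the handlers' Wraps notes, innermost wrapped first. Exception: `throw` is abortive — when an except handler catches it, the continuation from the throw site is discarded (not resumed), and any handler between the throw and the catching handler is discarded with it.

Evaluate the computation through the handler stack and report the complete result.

Answer: 23

Step-by-step:
ask @ H1 ⇒ 4
ask @ H1 ⇒ 4
throw(4) @ H0 re-raised
throw(4) @ H3 caught ⇒ 23
= 23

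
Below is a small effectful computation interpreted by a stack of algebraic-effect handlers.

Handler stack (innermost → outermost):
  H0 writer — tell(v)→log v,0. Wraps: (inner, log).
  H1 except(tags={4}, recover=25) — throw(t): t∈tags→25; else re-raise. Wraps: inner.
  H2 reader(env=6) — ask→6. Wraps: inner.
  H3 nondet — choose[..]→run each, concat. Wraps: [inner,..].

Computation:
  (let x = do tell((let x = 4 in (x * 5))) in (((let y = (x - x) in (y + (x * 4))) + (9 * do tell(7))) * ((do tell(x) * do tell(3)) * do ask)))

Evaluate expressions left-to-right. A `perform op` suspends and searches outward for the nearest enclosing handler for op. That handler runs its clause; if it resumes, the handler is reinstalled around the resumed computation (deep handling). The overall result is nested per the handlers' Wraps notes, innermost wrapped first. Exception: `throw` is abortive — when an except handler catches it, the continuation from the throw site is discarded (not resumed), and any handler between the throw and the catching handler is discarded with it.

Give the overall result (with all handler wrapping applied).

Evaluation trace:
tell(20) @ H0 ⇒ log+=20
tell(7) @ H0 ⇒ log+=7
tell(0) @ H0 ⇒ log+=0
tell(3) @ H0 ⇒ log+=3
ask @ H2 ⇒ 6
H0 returns (0, (20, 7, 0, 3))
H1 returns (0, (20, 7, 0, 3))
H2 returns (0, (20, 7, 0, 3))
H3 returns [(0, (20, 7, 0, 3))]
= [(0, (20, 7, 0, 3))]

Answer: [(0, (20, 7, 0, 3))]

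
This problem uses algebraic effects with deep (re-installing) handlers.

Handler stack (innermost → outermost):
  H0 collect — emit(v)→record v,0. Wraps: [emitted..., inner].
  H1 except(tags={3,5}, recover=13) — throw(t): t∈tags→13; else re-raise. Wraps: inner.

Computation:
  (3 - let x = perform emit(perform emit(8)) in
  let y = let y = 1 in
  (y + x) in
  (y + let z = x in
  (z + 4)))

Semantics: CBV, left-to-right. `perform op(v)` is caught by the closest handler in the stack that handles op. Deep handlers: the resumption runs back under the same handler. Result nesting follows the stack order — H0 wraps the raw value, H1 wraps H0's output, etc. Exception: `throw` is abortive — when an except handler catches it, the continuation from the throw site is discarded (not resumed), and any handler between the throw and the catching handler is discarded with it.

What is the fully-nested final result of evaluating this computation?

Step-by-step:
emit(8) @ H0 ⇒ out+=8
emit(0) @ H0 ⇒ out+=0
H0 returns [8, 0, -2]
H1 returns [8, 0, -2]
= [8, 0, -2]

Answer: [8, 0, -2]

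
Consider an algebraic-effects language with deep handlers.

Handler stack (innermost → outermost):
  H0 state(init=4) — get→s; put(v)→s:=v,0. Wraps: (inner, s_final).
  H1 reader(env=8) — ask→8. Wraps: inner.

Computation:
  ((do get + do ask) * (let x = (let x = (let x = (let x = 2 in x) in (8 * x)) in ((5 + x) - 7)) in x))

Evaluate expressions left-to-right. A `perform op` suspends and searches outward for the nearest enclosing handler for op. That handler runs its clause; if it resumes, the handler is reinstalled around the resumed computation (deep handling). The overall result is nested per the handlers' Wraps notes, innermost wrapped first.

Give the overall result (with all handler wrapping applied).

Step-by-step:
get @ H0 ⇒ 4
ask @ H1 ⇒ 8
H0 returns (168, 4)
H1 returns (168, 4)
= (168, 4)

Answer: (168, 4)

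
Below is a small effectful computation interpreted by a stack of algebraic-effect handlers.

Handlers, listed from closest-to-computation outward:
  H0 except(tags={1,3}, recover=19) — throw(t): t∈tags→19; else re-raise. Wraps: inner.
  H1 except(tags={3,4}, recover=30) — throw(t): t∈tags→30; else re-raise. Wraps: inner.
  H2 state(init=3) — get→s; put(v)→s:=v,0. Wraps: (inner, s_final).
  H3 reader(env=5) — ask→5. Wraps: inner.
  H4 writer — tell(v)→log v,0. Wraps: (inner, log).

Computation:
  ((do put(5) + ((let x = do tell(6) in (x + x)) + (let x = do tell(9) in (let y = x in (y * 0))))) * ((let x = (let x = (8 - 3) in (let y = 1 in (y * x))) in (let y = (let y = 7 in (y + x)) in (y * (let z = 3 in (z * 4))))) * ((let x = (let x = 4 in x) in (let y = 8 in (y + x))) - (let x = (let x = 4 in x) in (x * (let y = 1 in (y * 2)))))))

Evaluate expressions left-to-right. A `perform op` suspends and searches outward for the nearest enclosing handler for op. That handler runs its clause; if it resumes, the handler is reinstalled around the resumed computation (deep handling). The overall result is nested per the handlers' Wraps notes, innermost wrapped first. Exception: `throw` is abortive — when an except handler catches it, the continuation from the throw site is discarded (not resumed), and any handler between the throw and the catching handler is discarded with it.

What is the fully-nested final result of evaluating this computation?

Answer: ((0, 5), (6, 9))

Evaluation trace:
put(5) @ H2 ⇒ s:=5
tell(6) @ H4 ⇒ log+=6
tell(9) @ H4 ⇒ log+=9
H0 returns 0
H1 returns 0
H2 returns (0, 5)
H3 returns (0, 5)
H4 returns ((0, 5), (6, 9))
= ((0, 5), (6, 9))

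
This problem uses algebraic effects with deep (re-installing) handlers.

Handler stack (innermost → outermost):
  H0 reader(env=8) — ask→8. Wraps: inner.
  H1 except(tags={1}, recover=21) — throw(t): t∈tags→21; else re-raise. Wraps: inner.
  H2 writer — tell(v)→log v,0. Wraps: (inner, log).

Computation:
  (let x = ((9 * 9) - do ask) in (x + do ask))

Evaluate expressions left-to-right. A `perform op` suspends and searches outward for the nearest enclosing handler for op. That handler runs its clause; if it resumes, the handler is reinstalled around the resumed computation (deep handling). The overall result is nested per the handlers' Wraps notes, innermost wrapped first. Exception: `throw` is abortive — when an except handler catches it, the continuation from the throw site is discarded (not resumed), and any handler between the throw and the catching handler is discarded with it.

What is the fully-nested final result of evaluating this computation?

Answer: (81, ())

Step-by-step:
ask @ H0 ⇒ 8
ask @ H0 ⇒ 8
H0 returns 81
H1 returns 81
H2 returns (81, ())
= (81, ())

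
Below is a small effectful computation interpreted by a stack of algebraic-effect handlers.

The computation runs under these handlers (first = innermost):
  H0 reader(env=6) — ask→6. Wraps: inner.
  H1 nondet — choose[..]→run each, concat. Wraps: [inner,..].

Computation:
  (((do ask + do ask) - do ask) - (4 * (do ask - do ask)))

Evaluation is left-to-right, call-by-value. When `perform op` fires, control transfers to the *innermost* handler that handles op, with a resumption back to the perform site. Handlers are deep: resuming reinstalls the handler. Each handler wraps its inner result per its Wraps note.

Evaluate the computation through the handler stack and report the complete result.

Evaluation trace:
ask @ H0 ⇒ 6
ask @ H0 ⇒ 6
ask @ H0 ⇒ 6
ask @ H0 ⇒ 6
ask @ H0 ⇒ 6
H0 returns 6
H1 returns [6]
= [6]

Answer: [6]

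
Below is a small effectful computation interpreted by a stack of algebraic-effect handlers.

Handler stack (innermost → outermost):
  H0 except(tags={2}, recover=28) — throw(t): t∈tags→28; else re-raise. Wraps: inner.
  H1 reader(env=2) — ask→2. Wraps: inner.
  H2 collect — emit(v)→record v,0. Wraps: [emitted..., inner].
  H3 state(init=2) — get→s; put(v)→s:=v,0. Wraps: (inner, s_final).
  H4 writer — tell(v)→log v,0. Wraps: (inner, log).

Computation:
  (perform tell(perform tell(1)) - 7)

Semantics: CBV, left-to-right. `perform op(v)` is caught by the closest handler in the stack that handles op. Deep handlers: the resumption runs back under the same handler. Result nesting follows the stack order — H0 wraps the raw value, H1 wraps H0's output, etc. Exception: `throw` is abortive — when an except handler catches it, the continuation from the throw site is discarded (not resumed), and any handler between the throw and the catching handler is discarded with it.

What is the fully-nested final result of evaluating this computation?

Working:
tell(1) @ H4 ⇒ log+=1
tell(0) @ H4 ⇒ log+=0
H0 returns -7
H1 returns -7
H2 returns [-7]
H3 returns ([-7], 2)
H4 returns (([-7], 2), (1, 0))
= (([-7], 2), (1, 0))

Answer: (([-7], 2), (1, 0))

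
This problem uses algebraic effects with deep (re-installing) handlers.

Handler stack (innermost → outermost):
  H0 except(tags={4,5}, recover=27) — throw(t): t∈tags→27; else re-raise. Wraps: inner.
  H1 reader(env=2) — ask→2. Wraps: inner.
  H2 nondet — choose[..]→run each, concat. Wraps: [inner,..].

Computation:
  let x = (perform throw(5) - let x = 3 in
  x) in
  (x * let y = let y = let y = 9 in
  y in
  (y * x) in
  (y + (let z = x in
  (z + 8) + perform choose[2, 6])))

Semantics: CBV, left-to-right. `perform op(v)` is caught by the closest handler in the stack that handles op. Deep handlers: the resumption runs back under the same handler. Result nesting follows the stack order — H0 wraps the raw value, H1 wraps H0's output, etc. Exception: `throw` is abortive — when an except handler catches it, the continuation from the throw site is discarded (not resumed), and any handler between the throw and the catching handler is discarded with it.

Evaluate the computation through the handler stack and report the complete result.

Answer: [27]

Working:
throw(5) @ H0 caught ⇒ 27
H1 returns 27
H2 returns [27]
= [27]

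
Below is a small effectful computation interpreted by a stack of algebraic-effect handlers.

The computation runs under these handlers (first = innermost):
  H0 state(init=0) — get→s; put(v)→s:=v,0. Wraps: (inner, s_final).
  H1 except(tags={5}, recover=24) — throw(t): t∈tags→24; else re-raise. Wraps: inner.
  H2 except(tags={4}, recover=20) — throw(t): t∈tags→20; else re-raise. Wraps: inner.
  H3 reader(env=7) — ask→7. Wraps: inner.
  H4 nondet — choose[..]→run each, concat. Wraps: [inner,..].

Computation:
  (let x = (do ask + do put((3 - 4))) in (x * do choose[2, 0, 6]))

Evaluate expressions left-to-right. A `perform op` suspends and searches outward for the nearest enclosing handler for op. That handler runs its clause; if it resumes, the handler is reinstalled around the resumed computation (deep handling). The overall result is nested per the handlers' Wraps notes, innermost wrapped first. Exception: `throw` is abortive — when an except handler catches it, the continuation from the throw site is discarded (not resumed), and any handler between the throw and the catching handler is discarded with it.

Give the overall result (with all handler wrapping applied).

Answer: [(14, -1), (0, -1), (42, -1)]

Evaluation trace:
ask @ H3 ⇒ 7
put(-1) @ H0 ⇒ s:=-1
choose[2, 0, 6] @ H4
  branch[0] choose=2:
    H0 returns (14, -1)
    H1 returns (14, -1)
    H2 returns (14, -1)
    H3 returns (14, -1)
    H4 returns [(14, -1)]
  branch[1] choose=0:
    H0 returns (0, -1)
    H1 returns (0, -1)
    H2 returns (0, -1)
    H3 returns (0, -1)
    H4 returns [(0, -1)]
  branch[2] choose=6:
    H0 returns (42, -1)
    H1 returns (42, -1)
    H2 returns (42, -1)
    H3 returns (42, -1)
    H4 returns [(42, -1)]
= [(14, -1), (0, -1), (42, -1)]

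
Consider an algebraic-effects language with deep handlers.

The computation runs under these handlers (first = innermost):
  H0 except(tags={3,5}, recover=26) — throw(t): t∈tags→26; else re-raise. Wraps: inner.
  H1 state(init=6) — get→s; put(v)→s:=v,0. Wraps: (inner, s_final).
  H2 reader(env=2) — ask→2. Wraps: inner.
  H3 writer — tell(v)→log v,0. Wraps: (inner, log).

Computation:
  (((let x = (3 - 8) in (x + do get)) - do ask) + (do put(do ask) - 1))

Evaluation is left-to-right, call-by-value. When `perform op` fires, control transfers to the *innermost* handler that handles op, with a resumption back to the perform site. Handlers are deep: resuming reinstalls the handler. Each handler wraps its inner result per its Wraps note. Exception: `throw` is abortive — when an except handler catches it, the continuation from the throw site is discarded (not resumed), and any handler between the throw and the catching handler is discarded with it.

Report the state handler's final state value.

Answer: 2

Working:
get @ H1 ⇒ 6
ask @ H2 ⇒ 2
ask @ H2 ⇒ 2
put(2) @ H1 ⇒ s:=2
H0 returns -2
H1 returns (-2, 2)
H2 returns (-2, 2)
H3 returns ((-2, 2), ())
= ((-2, 2), ())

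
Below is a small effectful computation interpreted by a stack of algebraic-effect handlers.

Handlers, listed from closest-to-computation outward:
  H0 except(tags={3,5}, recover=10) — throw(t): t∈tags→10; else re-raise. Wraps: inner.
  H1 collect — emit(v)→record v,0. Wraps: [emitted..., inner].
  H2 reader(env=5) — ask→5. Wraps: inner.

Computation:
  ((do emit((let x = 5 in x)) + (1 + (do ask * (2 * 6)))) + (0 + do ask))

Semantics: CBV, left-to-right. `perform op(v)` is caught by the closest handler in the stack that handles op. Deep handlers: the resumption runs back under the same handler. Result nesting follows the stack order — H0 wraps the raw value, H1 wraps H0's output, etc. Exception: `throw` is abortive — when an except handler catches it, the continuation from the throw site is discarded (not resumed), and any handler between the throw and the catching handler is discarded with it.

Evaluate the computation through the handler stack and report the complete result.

Answer: [5, 66]

Working:
emit(5) @ H1 ⇒ out+=5
ask @ H2 ⇒ 5
ask @ H2 ⇒ 5
H0 returns 66
H1 returns [5, 66]
H2 returns [5, 66]
= [5, 66]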